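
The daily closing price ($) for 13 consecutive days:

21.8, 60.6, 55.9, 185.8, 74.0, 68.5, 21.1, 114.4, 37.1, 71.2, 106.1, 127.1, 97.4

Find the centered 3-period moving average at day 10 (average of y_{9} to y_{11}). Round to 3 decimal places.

Sum of periods 9–11: 37.1 + 71.2 + 106.1 = 214.4
Divide by 3: 214.4 / 3 = 71.467

71.467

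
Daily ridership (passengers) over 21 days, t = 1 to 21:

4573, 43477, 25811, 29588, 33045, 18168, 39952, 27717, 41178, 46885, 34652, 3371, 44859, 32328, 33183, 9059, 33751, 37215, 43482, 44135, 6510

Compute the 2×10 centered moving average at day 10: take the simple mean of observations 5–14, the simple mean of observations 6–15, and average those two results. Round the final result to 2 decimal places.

32222.40

Sum over 5–14: 33045 + 18168 + 39952 + 27717 + 41178 + 46885 + 34652 + 3371 + 44859 + 32328 = 322155
Sum over 6–15: 18168 + 39952 + 27717 + 41178 + 46885 + 34652 + 3371 + 44859 + 32328 + 33183 = 322293
CMA at t=10 = (322155 + 322293) / (2·10) = 644448 / 20 = 32222.40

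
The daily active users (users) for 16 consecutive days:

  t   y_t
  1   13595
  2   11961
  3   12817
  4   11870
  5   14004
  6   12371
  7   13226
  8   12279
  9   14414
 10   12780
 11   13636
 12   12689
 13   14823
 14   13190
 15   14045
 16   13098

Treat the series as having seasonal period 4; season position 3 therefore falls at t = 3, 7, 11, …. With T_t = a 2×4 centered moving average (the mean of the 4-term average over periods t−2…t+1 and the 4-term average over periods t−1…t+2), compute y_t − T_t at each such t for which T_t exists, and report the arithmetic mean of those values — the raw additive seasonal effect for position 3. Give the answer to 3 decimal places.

205.000

Season position 3 occurs at t = 3, 7, 11 (where T_t is defined).
t=3: T_3 = 12611.87500; y_3 − T_3 = 12817 − 12611.87500 = 205.12500
t=7: T_7 = 13021.25000; y_7 − T_7 = 13226 − 13021.25000 = 204.75000
t=11: T_11 = 13430.87500; y_11 − T_11 = 13636 − 13430.87500 = 205.12500
Mean deviation: (205.12500 + 204.75000 + 205.12500) / 3 = 205.000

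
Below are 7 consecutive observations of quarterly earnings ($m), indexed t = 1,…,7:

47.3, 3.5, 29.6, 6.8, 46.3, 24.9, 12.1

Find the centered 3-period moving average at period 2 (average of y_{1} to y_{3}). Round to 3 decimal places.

Sum of periods 1–3: 47.3 + 3.5 + 29.6 = 80.4
Divide by 3: 80.4 / 3 = 26.800

26.800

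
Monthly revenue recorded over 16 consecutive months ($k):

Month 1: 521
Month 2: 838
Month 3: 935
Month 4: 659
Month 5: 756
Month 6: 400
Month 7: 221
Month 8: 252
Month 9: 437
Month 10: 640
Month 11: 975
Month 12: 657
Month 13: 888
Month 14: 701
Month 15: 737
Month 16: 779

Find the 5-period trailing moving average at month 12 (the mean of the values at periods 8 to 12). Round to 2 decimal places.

Sum of periods 8–12: 252 + 437 + 640 + 975 + 657 = 2961
Divide by 5: 2961 / 5 = 592.20

592.20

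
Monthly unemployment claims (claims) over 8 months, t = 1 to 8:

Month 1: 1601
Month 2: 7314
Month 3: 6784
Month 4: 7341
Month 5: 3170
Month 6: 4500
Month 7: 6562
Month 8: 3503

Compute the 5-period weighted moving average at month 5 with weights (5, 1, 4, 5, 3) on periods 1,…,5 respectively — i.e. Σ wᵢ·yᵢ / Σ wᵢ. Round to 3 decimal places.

Weighted sum: 5·1601 + 1·7314 + 4·6784 + 5·7341 + 3·3170 = 8005 + 7314 + 27136 + 36705 + 9510 = 88670
Weight total: 5 + 1 + 4 + 5 + 3 = 18
WMA = 88670 / 18 = 4926.111

4926.111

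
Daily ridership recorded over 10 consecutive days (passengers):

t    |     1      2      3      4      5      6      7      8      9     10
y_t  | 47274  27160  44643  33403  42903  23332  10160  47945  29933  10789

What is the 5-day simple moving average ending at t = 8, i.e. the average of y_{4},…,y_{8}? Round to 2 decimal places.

Sum of periods 4–8: 33403 + 42903 + 23332 + 10160 + 47945 = 157743
Divide by 5: 157743 / 5 = 31548.60

31548.60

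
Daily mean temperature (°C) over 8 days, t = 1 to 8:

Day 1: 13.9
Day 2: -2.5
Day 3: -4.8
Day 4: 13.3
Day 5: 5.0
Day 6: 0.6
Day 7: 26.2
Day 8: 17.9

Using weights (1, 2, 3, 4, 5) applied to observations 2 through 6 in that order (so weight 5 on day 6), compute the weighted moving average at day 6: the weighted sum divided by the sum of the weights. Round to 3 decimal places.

Weighted sum: 1·-2.5 + 2·-4.8 + 3·13.3 + 4·5.0 + 5·0.6 = -2.5 + -9.6 + 39.9 + 20.0 + 3.0 = 50.8
Weight total: 1 + 2 + 3 + 4 + 5 = 15
WMA = 50.8 / 15 = 3.387

3.387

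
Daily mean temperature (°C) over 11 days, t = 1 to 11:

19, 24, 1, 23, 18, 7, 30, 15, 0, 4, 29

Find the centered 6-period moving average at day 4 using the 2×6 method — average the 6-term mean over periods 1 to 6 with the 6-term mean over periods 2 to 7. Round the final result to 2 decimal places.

16.25

Sum over 1–6: 19 + 24 + 1 + 23 + 18 + 7 = 92
Sum over 2–7: 24 + 1 + 23 + 18 + 7 + 30 = 103
CMA at t=4 = (92 + 103) / (2·6) = 195 / 12 = 16.25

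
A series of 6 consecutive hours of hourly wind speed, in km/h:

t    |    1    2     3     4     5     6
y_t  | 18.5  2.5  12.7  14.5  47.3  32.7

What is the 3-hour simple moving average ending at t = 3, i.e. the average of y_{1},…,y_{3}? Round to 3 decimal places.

11.233

Sum of periods 1–3: 18.5 + 2.5 + 12.7 = 33.7
Divide by 3: 33.7 / 3 = 11.233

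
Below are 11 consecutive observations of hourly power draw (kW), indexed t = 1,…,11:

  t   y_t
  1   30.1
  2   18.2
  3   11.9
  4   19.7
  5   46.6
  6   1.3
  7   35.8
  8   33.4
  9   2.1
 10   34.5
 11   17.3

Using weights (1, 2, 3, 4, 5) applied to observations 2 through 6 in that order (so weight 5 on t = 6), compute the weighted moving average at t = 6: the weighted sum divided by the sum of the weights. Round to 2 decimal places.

Weighted sum: 1·18.2 + 2·11.9 + 3·19.7 + 4·46.6 + 5·1.3 = 18.2 + 23.8 + 59.1 + 186.4 + 6.5 = 294.0
Weight total: 1 + 2 + 3 + 4 + 5 = 15
WMA = 294.0 / 15 = 19.60

19.60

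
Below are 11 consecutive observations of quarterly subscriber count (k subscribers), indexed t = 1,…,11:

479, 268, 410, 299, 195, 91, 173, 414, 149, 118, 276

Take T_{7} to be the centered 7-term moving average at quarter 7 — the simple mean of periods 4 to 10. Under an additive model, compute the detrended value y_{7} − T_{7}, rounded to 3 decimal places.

Trend T_7 = (299 + 195 + 91 + 173 + 414 + 149 + 118) / 7 = 1439/7 = 205.57143
Detrended value: 173 − 205.57143 = -32.571

-32.571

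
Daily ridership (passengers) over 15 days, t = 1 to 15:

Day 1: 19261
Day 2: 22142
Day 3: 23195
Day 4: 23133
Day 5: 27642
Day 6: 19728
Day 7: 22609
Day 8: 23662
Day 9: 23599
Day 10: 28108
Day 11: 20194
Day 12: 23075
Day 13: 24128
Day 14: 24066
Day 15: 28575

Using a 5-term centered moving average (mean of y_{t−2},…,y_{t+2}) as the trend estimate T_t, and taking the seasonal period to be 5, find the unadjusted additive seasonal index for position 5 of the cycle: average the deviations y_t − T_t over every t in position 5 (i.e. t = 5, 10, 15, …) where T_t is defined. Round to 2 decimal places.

4380.50

Season position 5 occurs at t = 5, 10 (where T_t is defined).
t=5: T_5 = 23261.4000; y_5 − T_5 = 27642 − 23261.4000 = 4380.6000
t=10: T_10 = 23727.6000; y_10 − T_10 = 28108 − 23727.6000 = 4380.4000
Mean deviation: (4380.6000 + 4380.4000) / 2 = 4380.50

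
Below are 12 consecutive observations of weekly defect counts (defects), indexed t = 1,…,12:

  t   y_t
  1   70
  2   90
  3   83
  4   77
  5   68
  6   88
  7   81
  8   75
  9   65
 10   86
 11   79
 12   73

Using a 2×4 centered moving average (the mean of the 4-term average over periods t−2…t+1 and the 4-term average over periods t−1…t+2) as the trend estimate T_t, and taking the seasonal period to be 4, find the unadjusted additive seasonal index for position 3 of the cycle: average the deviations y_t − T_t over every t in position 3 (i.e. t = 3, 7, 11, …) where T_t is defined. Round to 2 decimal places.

3.31

Season position 3 occurs at t = 3, 7 (where T_t is defined).
t=3: T_3 = 79.7500; y_3 − T_3 = 83 − 79.7500 = 3.2500
t=7: T_7 = 77.6250; y_7 − T_7 = 81 − 77.6250 = 3.3750
Mean deviation: (3.2500 + 3.3750) / 2 = 3.31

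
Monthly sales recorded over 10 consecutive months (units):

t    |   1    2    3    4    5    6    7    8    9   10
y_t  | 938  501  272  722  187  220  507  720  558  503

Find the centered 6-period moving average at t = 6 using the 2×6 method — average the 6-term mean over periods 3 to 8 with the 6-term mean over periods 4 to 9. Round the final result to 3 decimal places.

Sum over 3–8: 272 + 722 + 187 + 220 + 507 + 720 = 2628
Sum over 4–9: 722 + 187 + 220 + 507 + 720 + 558 = 2914
CMA at t=6 = (2628 + 2914) / (2·6) = 5542 / 12 = 461.833

461.833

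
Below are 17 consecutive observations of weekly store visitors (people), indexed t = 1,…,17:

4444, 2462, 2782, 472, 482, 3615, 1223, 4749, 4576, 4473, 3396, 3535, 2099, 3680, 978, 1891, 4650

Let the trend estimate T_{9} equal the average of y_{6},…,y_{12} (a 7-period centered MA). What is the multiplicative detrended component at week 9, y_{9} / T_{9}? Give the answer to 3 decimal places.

1.253

Trend T_9 = (3615 + 1223 + 4749 + 4576 + 4473 + 3396 + 3535) / 7 = 25567/7 = 3652.42857
Ratio to trend: 4576 / 3652.42857 = 1.253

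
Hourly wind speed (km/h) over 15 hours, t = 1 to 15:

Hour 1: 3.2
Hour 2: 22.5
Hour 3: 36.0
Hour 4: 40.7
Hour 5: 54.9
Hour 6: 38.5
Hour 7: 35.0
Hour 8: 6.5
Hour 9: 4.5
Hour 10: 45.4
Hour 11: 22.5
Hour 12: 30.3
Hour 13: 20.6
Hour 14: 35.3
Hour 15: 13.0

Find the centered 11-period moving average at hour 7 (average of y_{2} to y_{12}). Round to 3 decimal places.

30.618

Sum of periods 2–12: 22.5 + 36.0 + 40.7 + 54.9 + 38.5 + 35.0 + 6.5 + 4.5 + 45.4 + 22.5 + 30.3 = 336.8
Divide by 11: 336.8 / 11 = 30.618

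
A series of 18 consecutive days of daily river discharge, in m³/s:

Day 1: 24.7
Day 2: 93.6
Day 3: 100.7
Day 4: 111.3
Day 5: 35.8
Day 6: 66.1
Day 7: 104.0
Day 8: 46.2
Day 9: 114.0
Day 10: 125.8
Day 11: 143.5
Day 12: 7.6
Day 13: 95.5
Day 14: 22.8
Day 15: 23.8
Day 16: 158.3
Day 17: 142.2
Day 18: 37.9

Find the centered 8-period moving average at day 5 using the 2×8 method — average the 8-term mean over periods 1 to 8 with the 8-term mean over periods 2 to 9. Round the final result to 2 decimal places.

Sum over 1–8: 24.7 + 93.6 + 100.7 + 111.3 + 35.8 + 66.1 + 104.0 + 46.2 = 582.4
Sum over 2–9: 93.6 + 100.7 + 111.3 + 35.8 + 66.1 + 104.0 + 46.2 + 114.0 = 671.7
CMA at t=5 = (582.4 + 671.7) / (2·8) = 1254.1 / 16 = 78.38

78.38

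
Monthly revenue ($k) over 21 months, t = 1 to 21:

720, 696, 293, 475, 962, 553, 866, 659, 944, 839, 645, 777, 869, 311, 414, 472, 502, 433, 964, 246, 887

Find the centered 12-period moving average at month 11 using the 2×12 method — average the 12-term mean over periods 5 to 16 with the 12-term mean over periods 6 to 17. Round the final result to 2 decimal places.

Sum over 5–16: 962 + 553 + 866 + 659 + 944 + 839 + 645 + 777 + 869 + 311 + 414 + 472 = 8311
Sum over 6–17: 553 + 866 + 659 + 944 + 839 + 645 + 777 + 869 + 311 + 414 + 472 + 502 = 7851
CMA at t=11 = (8311 + 7851) / (2·12) = 16162 / 24 = 673.42

673.42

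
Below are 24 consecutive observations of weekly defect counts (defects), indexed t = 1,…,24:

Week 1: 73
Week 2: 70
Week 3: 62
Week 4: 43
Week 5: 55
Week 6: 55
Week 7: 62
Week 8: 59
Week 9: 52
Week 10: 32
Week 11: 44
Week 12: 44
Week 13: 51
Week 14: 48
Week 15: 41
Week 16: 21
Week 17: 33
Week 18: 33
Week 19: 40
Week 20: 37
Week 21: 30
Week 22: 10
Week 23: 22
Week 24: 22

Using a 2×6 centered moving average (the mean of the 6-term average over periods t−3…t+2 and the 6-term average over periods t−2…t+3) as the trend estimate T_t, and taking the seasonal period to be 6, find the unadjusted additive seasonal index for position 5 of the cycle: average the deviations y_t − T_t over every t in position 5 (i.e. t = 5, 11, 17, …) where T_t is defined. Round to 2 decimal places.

-2.03

Season position 5 occurs at t = 5, 11, 17 (where T_t is defined).
t=5: T_5 = 56.9167; y_5 − T_5 = 55 − 56.9167 = -1.9167
t=11: T_11 = 46.0833; y_11 − T_11 = 44 − 46.0833 = -2.0833
t=17: T_17 = 35.0833; y_17 − T_17 = 33 − 35.0833 = -2.0833
Mean deviation: (-1.9167 + -2.0833 + -2.0833) / 3 = -2.03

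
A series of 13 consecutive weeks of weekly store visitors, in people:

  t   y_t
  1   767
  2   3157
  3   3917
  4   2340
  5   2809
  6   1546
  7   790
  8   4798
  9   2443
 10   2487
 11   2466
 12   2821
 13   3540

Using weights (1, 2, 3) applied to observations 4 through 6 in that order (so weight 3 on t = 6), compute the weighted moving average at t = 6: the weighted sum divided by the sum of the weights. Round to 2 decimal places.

2099.33

Weighted sum: 1·2340 + 2·2809 + 3·1546 = 2340 + 5618 + 4638 = 12596
Weight total: 1 + 2 + 3 = 6
WMA = 12596 / 6 = 2099.33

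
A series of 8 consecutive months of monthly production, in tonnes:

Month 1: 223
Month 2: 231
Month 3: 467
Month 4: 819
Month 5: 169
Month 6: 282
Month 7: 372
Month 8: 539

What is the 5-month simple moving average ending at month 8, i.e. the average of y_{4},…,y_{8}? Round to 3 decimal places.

Sum of periods 4–8: 819 + 169 + 282 + 372 + 539 = 2181
Divide by 5: 2181 / 5 = 436.200

436.200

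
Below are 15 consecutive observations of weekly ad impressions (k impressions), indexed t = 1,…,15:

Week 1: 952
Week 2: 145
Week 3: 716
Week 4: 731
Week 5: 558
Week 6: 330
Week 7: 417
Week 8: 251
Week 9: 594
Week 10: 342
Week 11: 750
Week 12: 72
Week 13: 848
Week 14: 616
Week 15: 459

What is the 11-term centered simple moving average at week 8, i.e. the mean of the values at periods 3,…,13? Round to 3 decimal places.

Sum of periods 3–13: 716 + 731 + 558 + 330 + 417 + 251 + 594 + 342 + 750 + 72 + 848 = 5609
Divide by 11: 5609 / 11 = 509.909

509.909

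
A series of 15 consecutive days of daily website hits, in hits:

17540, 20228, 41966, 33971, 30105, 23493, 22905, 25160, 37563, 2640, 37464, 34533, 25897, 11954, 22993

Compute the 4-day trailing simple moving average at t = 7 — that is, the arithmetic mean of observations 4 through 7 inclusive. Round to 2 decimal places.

Sum of periods 4–7: 33971 + 30105 + 23493 + 22905 = 110474
Divide by 4: 110474 / 4 = 27618.50

27618.50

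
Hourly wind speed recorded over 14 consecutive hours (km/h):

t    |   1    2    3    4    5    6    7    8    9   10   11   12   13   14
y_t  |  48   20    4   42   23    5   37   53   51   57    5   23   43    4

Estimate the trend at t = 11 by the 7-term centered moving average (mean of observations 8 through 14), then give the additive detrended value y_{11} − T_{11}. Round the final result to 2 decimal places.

Trend T_11 = (53 + 51 + 57 + 5 + 23 + 43 + 4) / 7 = 236/7 = 33.7143
Detrended value: 5 − 33.7143 = -28.71

-28.71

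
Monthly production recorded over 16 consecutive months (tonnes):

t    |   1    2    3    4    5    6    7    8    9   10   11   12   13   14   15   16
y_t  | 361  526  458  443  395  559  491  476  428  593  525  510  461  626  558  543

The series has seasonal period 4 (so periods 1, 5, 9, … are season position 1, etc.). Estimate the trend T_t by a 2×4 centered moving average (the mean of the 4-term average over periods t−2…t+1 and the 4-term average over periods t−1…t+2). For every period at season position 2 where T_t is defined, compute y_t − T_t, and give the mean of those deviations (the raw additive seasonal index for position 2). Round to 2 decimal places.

83.08

Season position 2 occurs at t = 6, 10, 14 (where T_t is defined).
t=6: T_6 = 476.1250; y_6 − T_6 = 559 − 476.1250 = 82.8750
t=10: T_10 = 509.7500; y_10 − T_10 = 593 − 509.7500 = 83.2500
t=14: T_14 = 542.8750; y_14 − T_14 = 626 − 542.8750 = 83.1250
Mean deviation: (82.8750 + 83.2500 + 83.1250) / 3 = 83.08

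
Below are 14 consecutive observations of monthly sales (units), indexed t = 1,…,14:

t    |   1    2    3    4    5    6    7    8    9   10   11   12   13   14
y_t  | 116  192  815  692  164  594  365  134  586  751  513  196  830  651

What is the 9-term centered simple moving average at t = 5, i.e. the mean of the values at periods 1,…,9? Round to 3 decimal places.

Sum of periods 1–9: 116 + 192 + 815 + 692 + 164 + 594 + 365 + 134 + 586 = 3658
Divide by 9: 3658 / 9 = 406.444

406.444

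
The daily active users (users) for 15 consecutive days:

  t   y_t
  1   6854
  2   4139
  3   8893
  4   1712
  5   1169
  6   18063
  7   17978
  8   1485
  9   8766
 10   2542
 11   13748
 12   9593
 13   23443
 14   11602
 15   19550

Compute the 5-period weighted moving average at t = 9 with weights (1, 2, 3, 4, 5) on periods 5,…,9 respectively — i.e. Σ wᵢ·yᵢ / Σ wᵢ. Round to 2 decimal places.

Weighted sum: 1·1169 + 2·18063 + 3·17978 + 4·1485 + 5·8766 = 1169 + 36126 + 53934 + 5940 + 43830 = 140999
Weight total: 1 + 2 + 3 + 4 + 5 = 15
WMA = 140999 / 15 = 9399.93

9399.93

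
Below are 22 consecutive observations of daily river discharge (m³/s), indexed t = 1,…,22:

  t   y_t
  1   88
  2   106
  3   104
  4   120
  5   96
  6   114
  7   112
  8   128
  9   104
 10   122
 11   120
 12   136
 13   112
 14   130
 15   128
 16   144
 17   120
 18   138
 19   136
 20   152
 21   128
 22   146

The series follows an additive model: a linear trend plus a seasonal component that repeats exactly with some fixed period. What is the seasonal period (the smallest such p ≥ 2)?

4

First differences y_{t+1} − y_t: 18, -2, 16, -24, 18, -2, 16, -24, 18, -2, …
The difference pattern repeats every 4 terms and not for any smaller step, so p = 4.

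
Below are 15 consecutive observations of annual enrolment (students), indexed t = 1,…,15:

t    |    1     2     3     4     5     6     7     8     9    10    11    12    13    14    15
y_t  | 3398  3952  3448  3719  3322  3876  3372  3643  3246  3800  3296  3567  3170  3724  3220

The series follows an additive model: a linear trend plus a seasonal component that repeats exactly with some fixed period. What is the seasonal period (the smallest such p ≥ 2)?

First differences y_{t+1} − y_t: 554, -504, 271, -397, 554, -504, 271, -397, 554, -504, …
The difference pattern repeats every 4 terms and not for any smaller step, so p = 4.

4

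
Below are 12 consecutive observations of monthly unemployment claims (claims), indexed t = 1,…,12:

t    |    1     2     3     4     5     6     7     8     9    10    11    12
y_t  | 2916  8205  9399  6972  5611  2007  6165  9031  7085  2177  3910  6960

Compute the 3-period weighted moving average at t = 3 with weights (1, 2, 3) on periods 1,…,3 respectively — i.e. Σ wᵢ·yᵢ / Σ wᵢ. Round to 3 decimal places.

7920.500

Weighted sum: 1·2916 + 2·8205 + 3·9399 = 2916 + 16410 + 28197 = 47523
Weight total: 1 + 2 + 3 = 6
WMA = 47523 / 6 = 7920.500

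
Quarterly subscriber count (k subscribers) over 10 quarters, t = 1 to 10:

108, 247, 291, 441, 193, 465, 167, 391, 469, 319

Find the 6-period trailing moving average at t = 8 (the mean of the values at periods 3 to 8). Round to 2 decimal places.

Sum of periods 3–8: 291 + 441 + 193 + 465 + 167 + 391 = 1948
Divide by 6: 1948 / 6 = 324.67

324.67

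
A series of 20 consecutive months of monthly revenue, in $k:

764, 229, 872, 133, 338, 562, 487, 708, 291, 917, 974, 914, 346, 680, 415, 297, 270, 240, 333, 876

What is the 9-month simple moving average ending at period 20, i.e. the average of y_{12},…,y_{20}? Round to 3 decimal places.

485.667

Sum of periods 12–20: 914 + 346 + 680 + 415 + 297 + 270 + 240 + 333 + 876 = 4371
Divide by 9: 4371 / 9 = 485.667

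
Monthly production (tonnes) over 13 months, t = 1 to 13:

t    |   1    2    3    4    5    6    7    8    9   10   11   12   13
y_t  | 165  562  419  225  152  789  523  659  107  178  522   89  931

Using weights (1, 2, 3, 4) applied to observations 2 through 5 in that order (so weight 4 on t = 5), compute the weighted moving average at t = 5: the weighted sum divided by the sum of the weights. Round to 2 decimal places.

268.30

Weighted sum: 1·562 + 2·419 + 3·225 + 4·152 = 562 + 838 + 675 + 608 = 2683
Weight total: 1 + 2 + 3 + 4 = 10
WMA = 2683 / 10 = 268.30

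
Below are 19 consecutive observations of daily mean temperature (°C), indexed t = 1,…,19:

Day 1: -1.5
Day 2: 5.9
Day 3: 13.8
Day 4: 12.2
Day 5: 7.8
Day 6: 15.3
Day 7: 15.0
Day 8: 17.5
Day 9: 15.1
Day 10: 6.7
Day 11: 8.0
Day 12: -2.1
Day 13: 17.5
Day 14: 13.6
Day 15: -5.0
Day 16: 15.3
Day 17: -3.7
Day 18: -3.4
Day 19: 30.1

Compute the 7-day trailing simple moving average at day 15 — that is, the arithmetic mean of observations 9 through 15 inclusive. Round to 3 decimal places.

7.686

Sum of periods 9–15: 15.1 + 6.7 + 8.0 + (-2.1) + 17.5 + 13.6 + (-5.0) = 53.8
Divide by 7: 53.8 / 7 = 7.686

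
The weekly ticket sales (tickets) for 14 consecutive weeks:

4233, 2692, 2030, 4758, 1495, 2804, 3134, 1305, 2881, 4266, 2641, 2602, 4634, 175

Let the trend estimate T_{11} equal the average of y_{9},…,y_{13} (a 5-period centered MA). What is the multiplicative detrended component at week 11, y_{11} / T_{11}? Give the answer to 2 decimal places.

0.78

Trend T_11 = (2881 + 4266 + 2641 + 2602 + 4634) / 5 = 17024/5 = 3404.8000
Ratio to trend: 2641 / 3404.8000 = 0.78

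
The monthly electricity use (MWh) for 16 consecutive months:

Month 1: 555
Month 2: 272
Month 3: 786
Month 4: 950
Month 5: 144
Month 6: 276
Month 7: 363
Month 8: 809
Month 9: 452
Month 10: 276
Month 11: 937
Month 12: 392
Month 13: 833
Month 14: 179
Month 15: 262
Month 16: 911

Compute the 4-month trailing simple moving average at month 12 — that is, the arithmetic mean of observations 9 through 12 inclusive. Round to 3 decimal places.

Sum of periods 9–12: 452 + 276 + 937 + 392 = 2057
Divide by 4: 2057 / 4 = 514.250

514.250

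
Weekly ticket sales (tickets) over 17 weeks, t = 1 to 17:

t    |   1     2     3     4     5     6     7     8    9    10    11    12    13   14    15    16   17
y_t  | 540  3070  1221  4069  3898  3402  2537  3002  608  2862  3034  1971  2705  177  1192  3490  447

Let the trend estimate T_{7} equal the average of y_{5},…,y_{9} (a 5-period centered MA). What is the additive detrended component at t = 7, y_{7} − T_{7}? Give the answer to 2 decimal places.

Trend T_7 = (3898 + 3402 + 2537 + 3002 + 608) / 5 = 13447/5 = 2689.4000
Detrended value: 2537 − 2689.4000 = -152.40

-152.40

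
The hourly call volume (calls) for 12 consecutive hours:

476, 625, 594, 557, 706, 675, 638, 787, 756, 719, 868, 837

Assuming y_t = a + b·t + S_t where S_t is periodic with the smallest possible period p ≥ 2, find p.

3

First differences y_{t+1} − y_t: 149, -31, -37, 149, -31, -37, 149, -31, …
The difference pattern repeats every 3 terms and not for any smaller step, so p = 3.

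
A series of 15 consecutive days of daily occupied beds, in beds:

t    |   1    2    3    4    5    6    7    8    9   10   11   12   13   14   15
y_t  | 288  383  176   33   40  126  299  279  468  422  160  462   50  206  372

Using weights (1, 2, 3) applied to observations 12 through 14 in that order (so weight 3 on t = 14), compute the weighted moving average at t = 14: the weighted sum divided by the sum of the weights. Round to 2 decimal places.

196.67

Weighted sum: 1·462 + 2·50 + 3·206 = 462 + 100 + 618 = 1180
Weight total: 1 + 2 + 3 = 6
WMA = 1180 / 6 = 196.67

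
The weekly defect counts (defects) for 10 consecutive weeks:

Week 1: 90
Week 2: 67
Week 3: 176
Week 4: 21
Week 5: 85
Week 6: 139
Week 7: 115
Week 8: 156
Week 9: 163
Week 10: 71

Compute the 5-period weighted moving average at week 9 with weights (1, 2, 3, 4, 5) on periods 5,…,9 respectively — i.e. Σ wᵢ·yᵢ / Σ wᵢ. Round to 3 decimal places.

Weighted sum: 1·85 + 2·139 + 3·115 + 4·156 + 5·163 = 85 + 278 + 345 + 624 + 815 = 2147
Weight total: 1 + 2 + 3 + 4 + 5 = 15
WMA = 2147 / 15 = 143.133

143.133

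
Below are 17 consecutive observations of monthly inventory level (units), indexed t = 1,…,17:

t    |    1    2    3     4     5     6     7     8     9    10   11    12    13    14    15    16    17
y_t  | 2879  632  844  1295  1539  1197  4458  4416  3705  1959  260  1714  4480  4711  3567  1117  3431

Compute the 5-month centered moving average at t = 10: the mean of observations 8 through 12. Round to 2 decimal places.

2410.80

Sum of periods 8–12: 4416 + 3705 + 1959 + 260 + 1714 = 12054
Divide by 5: 12054 / 5 = 2410.80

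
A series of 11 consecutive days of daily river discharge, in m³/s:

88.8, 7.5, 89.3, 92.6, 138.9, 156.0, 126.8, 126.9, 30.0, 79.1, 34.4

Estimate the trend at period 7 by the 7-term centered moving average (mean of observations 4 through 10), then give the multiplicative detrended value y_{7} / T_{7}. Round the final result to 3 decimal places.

Trend T_7 = (92.6 + 138.9 + 156.0 + 126.8 + 126.9 + 30.0 + 79.1) / 7 = 750.3/7 = 107.18571
Ratio to trend: 126.8 / 107.18571 = 1.183

1.183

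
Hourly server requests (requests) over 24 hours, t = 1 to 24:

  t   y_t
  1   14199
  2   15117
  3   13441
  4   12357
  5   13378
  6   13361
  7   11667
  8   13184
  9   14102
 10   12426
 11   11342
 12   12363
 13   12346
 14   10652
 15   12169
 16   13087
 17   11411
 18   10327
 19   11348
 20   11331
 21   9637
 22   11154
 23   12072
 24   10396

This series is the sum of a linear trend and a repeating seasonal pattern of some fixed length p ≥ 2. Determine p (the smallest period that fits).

First differences y_{t+1} − y_t: 918, -1676, -1084, 1021, -17, -1694, 1517, 918, -1676, -1084, 1021, -17, -1694, 1517, 918, -1676, …
The difference pattern repeats every 7 terms and not for any smaller step, so p = 7.

7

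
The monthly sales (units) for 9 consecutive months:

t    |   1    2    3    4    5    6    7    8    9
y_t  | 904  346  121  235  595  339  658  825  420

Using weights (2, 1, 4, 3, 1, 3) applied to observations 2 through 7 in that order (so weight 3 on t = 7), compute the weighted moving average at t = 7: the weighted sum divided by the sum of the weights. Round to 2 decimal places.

Weighted sum: 2·346 + 1·121 + 4·235 + 3·595 + 1·339 + 3·658 = 692 + 121 + 940 + 1785 + 339 + 1974 = 5851
Weight total: 2 + 1 + 4 + 3 + 1 + 3 = 14
WMA = 5851 / 14 = 417.93

417.93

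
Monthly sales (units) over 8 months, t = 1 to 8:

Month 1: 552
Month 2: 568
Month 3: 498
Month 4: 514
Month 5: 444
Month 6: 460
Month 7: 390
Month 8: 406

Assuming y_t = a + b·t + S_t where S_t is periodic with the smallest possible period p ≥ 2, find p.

First differences y_{t+1} − y_t: 16, -70, 16, -70, 16, -70, …
The difference pattern repeats every 2 terms and not for any smaller step, so p = 2.

2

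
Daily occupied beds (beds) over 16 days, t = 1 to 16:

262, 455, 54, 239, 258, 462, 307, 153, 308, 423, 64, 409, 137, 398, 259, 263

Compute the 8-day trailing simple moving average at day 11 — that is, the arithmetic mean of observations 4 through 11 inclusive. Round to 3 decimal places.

Sum of periods 4–11: 239 + 258 + 462 + 307 + 153 + 308 + 423 + 64 = 2214
Divide by 8: 2214 / 8 = 276.750

276.750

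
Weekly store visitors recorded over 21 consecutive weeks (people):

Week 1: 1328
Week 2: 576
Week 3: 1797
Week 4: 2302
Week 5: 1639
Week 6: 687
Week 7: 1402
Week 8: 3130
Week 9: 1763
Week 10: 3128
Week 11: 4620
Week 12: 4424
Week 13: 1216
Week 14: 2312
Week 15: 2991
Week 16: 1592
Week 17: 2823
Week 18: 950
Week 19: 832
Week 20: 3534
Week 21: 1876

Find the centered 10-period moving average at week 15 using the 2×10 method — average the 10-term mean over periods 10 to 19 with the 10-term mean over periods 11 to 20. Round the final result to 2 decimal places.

2509.10

Sum over 10–19: 3128 + 4620 + 4424 + 1216 + 2312 + 2991 + 1592 + 2823 + 950 + 832 = 24888
Sum over 11–20: 4620 + 4424 + 1216 + 2312 + 2991 + 1592 + 2823 + 950 + 832 + 3534 = 25294
CMA at t=15 = (24888 + 25294) / (2·10) = 50182 / 20 = 2509.10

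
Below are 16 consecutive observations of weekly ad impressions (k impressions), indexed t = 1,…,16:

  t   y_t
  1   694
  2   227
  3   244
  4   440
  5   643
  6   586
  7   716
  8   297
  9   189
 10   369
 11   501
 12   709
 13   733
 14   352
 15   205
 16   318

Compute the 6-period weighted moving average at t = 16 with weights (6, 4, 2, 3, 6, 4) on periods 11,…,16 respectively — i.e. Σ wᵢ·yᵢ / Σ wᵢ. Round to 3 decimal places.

434.640

Weighted sum: 6·501 + 4·709 + 2·733 + 3·352 + 6·205 + 4·318 = 3006 + 2836 + 1466 + 1056 + 1230 + 1272 = 10866
Weight total: 6 + 4 + 2 + 3 + 6 + 4 = 25
WMA = 10866 / 25 = 434.640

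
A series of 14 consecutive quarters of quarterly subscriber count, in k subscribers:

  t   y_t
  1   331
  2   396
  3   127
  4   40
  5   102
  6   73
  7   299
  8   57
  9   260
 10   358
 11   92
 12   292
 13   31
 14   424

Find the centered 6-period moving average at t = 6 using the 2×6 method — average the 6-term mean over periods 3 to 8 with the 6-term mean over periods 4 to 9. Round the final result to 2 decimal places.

Sum over 3–8: 127 + 40 + 102 + 73 + 299 + 57 = 698
Sum over 4–9: 40 + 102 + 73 + 299 + 57 + 260 = 831
CMA at t=6 = (698 + 831) / (2·6) = 1529 / 12 = 127.42

127.42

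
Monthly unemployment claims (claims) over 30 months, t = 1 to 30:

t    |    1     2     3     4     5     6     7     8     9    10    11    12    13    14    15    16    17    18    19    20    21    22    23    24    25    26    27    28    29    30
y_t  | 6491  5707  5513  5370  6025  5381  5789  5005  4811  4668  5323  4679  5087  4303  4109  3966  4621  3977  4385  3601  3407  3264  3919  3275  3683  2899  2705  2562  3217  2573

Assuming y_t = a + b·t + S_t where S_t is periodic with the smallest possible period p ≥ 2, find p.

6

First differences y_{t+1} − y_t: -784, -194, -143, 655, -644, 408, -784, -194, -143, 655, -644, 408, -784, -194, …
The difference pattern repeats every 6 terms and not for any smaller step, so p = 6.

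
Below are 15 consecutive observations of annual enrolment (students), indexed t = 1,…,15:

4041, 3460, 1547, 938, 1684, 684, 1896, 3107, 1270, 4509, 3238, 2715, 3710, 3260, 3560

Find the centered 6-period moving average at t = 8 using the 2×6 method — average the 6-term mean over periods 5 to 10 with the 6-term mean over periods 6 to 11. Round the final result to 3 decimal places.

2321.167

Sum over 5–10: 1684 + 684 + 1896 + 3107 + 1270 + 4509 = 13150
Sum over 6–11: 684 + 1896 + 3107 + 1270 + 4509 + 3238 = 14704
CMA at t=8 = (13150 + 14704) / (2·6) = 27854 / 12 = 2321.167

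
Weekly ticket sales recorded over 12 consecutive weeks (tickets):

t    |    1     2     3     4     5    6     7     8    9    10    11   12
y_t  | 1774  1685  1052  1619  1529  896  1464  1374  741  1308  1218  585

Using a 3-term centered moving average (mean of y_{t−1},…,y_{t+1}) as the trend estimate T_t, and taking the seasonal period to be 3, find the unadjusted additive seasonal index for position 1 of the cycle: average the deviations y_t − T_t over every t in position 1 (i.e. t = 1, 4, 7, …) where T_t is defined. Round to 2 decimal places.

Season position 1 occurs at t = 4, 7, 10 (where T_t is defined).
t=4: T_4 = 1400.0000; y_4 − T_4 = 1619 − 1400.0000 = 219.0000
t=7: T_7 = 1244.6667; y_7 − T_7 = 1464 − 1244.6667 = 219.3333
t=10: T_10 = 1089.0000; y_10 − T_10 = 1308 − 1089.0000 = 219.0000
Mean deviation: (219.0000 + 219.3333 + 219.0000) / 3 = 219.11

219.11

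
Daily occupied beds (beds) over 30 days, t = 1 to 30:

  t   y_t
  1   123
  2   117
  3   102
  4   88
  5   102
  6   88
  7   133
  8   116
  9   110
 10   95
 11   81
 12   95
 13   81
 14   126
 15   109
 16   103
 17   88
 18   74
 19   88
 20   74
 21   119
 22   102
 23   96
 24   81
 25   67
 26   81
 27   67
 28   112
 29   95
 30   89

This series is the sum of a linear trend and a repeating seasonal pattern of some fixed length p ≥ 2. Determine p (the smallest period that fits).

First differences y_{t+1} − y_t: -6, -15, -14, 14, -14, 45, -17, -6, -15, -14, 14, -14, 45, -17, -6, -15, …
The difference pattern repeats every 7 terms and not for any smaller step, so p = 7.

7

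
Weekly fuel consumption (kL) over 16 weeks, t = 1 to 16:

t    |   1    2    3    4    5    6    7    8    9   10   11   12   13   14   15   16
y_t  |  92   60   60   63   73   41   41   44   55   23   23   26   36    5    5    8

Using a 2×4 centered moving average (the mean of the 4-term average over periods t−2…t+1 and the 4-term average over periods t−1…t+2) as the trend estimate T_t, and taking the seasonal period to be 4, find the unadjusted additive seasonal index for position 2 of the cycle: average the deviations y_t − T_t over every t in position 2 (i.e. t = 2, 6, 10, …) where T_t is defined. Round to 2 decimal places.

Season position 2 occurs at t = 6, 10, 14 (where T_t is defined).
t=6: T_6 = 52.1250; y_6 − T_6 = 41 − 52.1250 = -11.1250
t=10: T_10 = 34.0000; y_10 − T_10 = 23 − 34.0000 = -11.0000
t=14: T_14 = 15.7500; y_14 − T_14 = 5 − 15.7500 = -10.7500
Mean deviation: (-11.1250 + -11.0000 + -10.7500) / 3 = -10.96

-10.96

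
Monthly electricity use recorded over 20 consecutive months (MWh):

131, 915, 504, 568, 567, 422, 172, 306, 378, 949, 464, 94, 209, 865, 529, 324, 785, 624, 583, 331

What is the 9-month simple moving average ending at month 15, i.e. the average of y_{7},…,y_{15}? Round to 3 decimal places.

440.667

Sum of periods 7–15: 172 + 306 + 378 + 949 + 464 + 94 + 209 + 865 + 529 = 3966
Divide by 9: 3966 / 9 = 440.667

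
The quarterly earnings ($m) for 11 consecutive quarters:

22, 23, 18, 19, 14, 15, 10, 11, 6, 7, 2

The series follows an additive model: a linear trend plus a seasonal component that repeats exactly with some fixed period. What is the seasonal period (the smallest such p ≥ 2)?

2

First differences y_{t+1} − y_t: 1, -5, 1, -5, 1, -5, …
The difference pattern repeats every 2 terms and not for any smaller step, so p = 2.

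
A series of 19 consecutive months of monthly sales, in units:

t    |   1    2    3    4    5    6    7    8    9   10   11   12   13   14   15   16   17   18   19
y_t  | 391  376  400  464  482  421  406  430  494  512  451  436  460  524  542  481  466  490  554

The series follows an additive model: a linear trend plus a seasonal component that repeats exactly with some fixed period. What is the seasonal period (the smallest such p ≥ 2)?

5

First differences y_{t+1} − y_t: -15, 24, 64, 18, -61, -15, 24, 64, 18, -61, -15, 24, …
The difference pattern repeats every 5 terms and not for any smaller step, so p = 5.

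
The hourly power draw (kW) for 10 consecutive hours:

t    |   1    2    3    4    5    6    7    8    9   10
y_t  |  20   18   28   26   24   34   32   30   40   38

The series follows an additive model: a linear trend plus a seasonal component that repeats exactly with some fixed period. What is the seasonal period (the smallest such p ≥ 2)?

3

First differences y_{t+1} − y_t: -2, 10, -2, -2, 10, -2, -2, 10, …
The difference pattern repeats every 3 terms and not for any smaller step, so p = 3.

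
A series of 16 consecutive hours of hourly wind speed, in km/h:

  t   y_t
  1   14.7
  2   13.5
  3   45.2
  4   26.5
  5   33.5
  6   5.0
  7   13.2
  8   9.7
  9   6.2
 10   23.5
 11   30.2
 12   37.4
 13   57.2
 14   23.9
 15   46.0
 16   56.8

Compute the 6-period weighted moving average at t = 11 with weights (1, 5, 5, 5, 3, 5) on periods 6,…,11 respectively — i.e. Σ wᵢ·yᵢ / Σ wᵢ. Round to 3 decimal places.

Weighted sum: 1·5.0 + 5·13.2 + 5·9.7 + 5·6.2 + 3·23.5 + 5·30.2 = 5.0 + 66.0 + 48.5 + 31.0 + 70.5 + 151.0 = 372.0
Weight total: 1 + 5 + 5 + 5 + 3 + 5 = 24
WMA = 372.0 / 24 = 15.500

15.500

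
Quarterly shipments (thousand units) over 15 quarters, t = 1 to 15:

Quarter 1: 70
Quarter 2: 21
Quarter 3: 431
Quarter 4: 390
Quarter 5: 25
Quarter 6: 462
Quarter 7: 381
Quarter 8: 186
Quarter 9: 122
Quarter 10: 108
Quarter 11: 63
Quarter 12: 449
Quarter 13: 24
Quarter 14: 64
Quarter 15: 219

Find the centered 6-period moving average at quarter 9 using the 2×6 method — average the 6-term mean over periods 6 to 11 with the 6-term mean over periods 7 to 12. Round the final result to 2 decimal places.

Sum over 6–11: 462 + 381 + 186 + 122 + 108 + 63 = 1322
Sum over 7–12: 381 + 186 + 122 + 108 + 63 + 449 = 1309
CMA at t=9 = (1322 + 1309) / (2·6) = 2631 / 12 = 219.25

219.25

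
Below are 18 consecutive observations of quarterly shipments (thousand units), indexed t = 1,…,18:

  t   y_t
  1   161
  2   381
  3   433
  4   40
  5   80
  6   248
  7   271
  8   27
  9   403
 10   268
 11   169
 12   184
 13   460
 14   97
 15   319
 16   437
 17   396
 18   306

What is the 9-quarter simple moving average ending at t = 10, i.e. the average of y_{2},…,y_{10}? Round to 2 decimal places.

Sum of periods 2–10: 381 + 433 + 40 + 80 + 248 + 271 + 27 + 403 + 268 = 2151
Divide by 9: 2151 / 9 = 239.00

239.00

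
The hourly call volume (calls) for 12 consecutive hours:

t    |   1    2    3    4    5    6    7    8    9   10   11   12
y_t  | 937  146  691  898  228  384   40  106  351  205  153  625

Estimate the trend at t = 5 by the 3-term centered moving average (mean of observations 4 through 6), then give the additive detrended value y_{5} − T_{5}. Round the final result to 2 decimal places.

Trend T_5 = (898 + 228 + 384) / 3 = 1510/3 = 503.3333
Detrended value: 228 − 503.3333 = -275.33

-275.33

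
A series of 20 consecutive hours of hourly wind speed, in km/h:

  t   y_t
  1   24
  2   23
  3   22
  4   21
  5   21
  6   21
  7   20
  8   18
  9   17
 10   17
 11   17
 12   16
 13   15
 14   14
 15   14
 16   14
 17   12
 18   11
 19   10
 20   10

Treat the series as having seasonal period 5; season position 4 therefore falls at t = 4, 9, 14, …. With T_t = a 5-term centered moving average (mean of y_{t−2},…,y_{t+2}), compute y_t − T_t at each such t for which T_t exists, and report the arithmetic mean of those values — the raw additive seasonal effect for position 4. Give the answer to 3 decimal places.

Season position 4 occurs at t = 4, 9, 14 (where T_t is defined).
t=4: T_4 = 21.60000; y_4 − T_4 = 21 − 21.60000 = -0.60000
t=9: T_9 = 17.80000; y_9 − T_9 = 17 − 17.80000 = -0.80000
t=14: T_14 = 14.60000; y_14 − T_14 = 14 − 14.60000 = -0.60000
Mean deviation: (-0.60000 + -0.80000 + -0.60000) / 3 = -0.667

-0.667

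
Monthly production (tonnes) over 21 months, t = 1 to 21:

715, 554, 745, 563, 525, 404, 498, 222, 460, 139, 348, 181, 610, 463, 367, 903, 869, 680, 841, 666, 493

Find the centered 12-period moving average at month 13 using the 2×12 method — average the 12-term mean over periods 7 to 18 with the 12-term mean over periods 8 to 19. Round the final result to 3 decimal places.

492.625

Sum over 7–18: 498 + 222 + 460 + 139 + 348 + 181 + 610 + 463 + 367 + 903 + 869 + 680 = 5740
Sum over 8–19: 222 + 460 + 139 + 348 + 181 + 610 + 463 + 367 + 903 + 869 + 680 + 841 = 6083
CMA at t=13 = (5740 + 6083) / (2·12) = 11823 / 24 = 492.625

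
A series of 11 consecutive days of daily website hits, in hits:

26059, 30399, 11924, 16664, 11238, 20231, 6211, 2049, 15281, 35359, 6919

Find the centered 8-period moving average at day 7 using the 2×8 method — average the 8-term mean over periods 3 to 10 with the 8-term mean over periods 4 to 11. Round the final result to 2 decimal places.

14556.81

Sum over 3–10: 11924 + 16664 + 11238 + 20231 + 6211 + 2049 + 15281 + 35359 = 118957
Sum over 4–11: 16664 + 11238 + 20231 + 6211 + 2049 + 15281 + 35359 + 6919 = 113952
CMA at t=7 = (118957 + 113952) / (2·8) = 232909 / 16 = 14556.81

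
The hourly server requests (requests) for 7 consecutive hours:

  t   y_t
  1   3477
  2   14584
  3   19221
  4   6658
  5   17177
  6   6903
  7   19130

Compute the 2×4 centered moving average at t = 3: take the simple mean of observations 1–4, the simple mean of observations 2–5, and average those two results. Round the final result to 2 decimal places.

12697.50

Sum over 1–4: 3477 + 14584 + 19221 + 6658 = 43940
Sum over 2–5: 14584 + 19221 + 6658 + 17177 = 57640
CMA at t=3 = (43940 + 57640) / (2·4) = 101580 / 8 = 12697.50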